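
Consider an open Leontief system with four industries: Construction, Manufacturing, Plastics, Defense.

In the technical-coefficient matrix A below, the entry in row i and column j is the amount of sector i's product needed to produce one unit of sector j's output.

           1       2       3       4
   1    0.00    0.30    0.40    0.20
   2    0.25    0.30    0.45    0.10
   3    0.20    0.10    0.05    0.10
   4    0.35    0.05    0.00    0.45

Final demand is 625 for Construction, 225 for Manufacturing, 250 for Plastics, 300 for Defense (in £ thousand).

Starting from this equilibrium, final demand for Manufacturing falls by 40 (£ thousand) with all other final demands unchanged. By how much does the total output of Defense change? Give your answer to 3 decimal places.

Δx_4 = -36.786

I − A =
  [   1.00    -0.30    -0.40    -0.20]
  [  -0.25     0.70    -0.45    -0.10]
  [  -0.20    -0.10     0.95    -0.10]
  [  -0.35    -0.05     0.00     0.55]
Compute the cofactors C_ij = (−1)^(i+j)·(3×3 minor ij) of I−A; the adjugate is their transpose:
adj(I−A) = Cᵀ =
  [ 0.334000   0.190250   0.230750   0.198000]
  [ 0.229125   0.398000   0.285000   0.207500]
  [ 0.119000   0.098500   0.276750   0.111500]
  [ 0.233375   0.157250   0.172750   0.455750]
det(I−A) = Σ_j (I−A)_1j·C_1j = (1.00)(0.334000) + (-0.30)(0.229125) + (-0.40)(0.119000) + (-0.20)(0.233375) = 0.1709875
(I − A)⁻¹ = adj(I−A) / det(I−A) ≈
  [   1.9534     1.1127     1.3495     1.1580]
  [   1.3400     2.3277     1.6668     1.2135]
  [   0.6960     0.5761     1.6185     0.6521]
  [   1.3649     0.9197     1.0103     2.6654]
Δx = (I − A)⁻¹ Δd with Δd having -40 in the Manufacturing component and 0 elsewhere.
So Δx_4 = L_42 · (-40), where L_42 = adj(I−A)_42 / det(I−A) = 0.157250 / 0.1709875.
Δx_4 = 0.157250 × (-40) / 0.1709875 = -6.29 / 0.1709875 ≈ -36.786.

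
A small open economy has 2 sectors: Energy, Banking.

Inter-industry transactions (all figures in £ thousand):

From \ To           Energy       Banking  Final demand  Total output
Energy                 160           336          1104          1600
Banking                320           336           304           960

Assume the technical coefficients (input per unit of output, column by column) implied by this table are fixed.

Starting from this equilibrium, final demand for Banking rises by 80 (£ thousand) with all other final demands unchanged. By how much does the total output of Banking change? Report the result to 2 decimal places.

Δx_2 = 139.81

Technical coefficients a_ij = z_ij / X_j:
  a_11 = 160/1600 = 0.10, a_21 = 320/1600 = 0.20
  a_12 = 336/960 = 0.35, a_22 = 336/960 = 0.35
I − A =
  [   0.90    -0.35]
  [  -0.20     0.65]
det(I−A) = (0.90)(0.65) − (-0.35)(-0.20) = 0.5150
adj(I−A) = [[0.65, 0.35], [0.20, 0.90]]
(I − A)⁻¹ = adj(I−A) / det(I−A) ≈
  [   1.2621     0.6796]
  [   0.3883     1.7476]
Δx = (I − A)⁻¹ Δd with Δd having +80 in the Banking component and 0 elsewhere.
So Δx_2 = L_22 · (+80), where L_22 = adj(I−A)_22 / det(I−A) = 0.90 / 0.5150.
Δx_2 = 0.90 × (+80) / 0.5150 = 72.00 / 0.5150 ≈ 139.81.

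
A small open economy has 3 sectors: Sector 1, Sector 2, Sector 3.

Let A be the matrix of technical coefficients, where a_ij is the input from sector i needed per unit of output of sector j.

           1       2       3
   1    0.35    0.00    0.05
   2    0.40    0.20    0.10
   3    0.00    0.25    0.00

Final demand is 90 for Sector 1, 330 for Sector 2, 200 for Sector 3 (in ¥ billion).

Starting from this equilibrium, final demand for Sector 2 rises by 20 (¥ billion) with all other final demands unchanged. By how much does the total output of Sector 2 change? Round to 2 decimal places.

I − A =
  [   0.65     0.00    -0.05]
  [  -0.40     0.80    -0.10]
  [   0.00    -0.25     1.00]
Cofactors of I−A, C_ij = (−1)^(i+j)·(minor ij) (rows/columns in the sector order above):
  C_11 = (0.80)(1.00) − (-0.10)(-0.25) = 0.7750
  C_12 = −[(-0.40)(1.00) − (-0.10)(0.00)] = 0.4000
  C_13 = (-0.40)(-0.25) − (0.80)(0.00) = 0.1000
  C_21 = −[(0.00)(1.00) − (-0.05)(-0.25)] = 0.0125
  C_22 = (0.65)(1.00) − (-0.05)(0.00) = 0.6500
  C_23 = −[(0.65)(-0.25) − (0.00)(0.00)] = 0.1625
  C_31 = (0.00)(-0.10) − (-0.05)(0.80) = 0.0400
  C_32 = −[(0.65)(-0.10) − (-0.05)(-0.40)] = 0.0850
  C_33 = (0.65)(0.80) − (0.00)(-0.40) = 0.5200
det(I−A) = Σ_j (I−A)_1j·C_1j = (0.65)(0.7750) + (0.00)(0.4000) + (-0.05)(0.1000) = 0.49875
adj(I−A) = Cᵀ =
  [ 0.7750   0.0125   0.0400]
  [ 0.4000   0.6500   0.0850]
  [ 0.1000   0.1625   0.5200]
(I − A)⁻¹ = adj(I−A) / det(I−A) ≈
  [   1.5539     0.0251     0.0802]
  [   0.8020     1.3033     0.1704]
  [   0.2005     0.3258     1.0426]
Δx = (I − A)⁻¹ Δd with Δd having +20 in the Sector 2 component and 0 elsewhere.
So Δx_2 = L_22 · (+20), where L_22 = adj(I−A)_22 / det(I−A) = 0.6500 / 0.49875.
Δx_2 = 0.6500 × (+20) / 0.49875 = 13.00 / 0.49875 ≈ 26.07.

Δx_2 = 26.07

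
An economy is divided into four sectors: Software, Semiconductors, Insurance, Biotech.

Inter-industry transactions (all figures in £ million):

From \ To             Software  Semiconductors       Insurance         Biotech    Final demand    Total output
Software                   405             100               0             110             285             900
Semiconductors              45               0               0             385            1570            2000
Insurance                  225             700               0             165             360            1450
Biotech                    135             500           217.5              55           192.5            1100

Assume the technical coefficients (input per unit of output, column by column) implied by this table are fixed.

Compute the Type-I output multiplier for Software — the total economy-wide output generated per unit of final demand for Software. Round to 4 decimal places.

Technical coefficients a_ij = z_ij / X_j:
  a_11 = 405/900 = 0.45, a_21 = 45/900 = 0.05, a_31 = 225/900 = 0.25, a_41 = 135/900 = 0.15
  a_12 = 100/2000 = 0.05, a_22 = 0/2000 = 0.00, a_32 = 700/2000 = 0.35, a_42 = 500/2000 = 0.25
  a_13 = 0/1450 = 0.00, a_23 = 0/1450 = 0.00, a_33 = 0/1450 = 0.00, a_43 = 217.5/1450 = 0.15
  a_14 = 110/1100 = 0.10, a_24 = 385/1100 = 0.35, a_34 = 165/1100 = 0.15, a_44 = 55/1100 = 0.05
I − A =
  [   0.55    -0.05     0.00    -0.10]
  [  -0.05     1.00     0.00    -0.35]
  [  -0.25    -0.35     1.00    -0.15]
  [  -0.15    -0.25    -0.15     0.95]
Compute the cofactors C_ij = (−1)^(i+j)·(3×3 minor ij) of I−A; the adjugate is their transpose:
adj(I−A) = Cᵀ =
  [ 0.821625   0.076625   0.017625   0.117500]
  [ 0.112000   0.491375   0.029625   0.197500]
  [ 0.275000   0.217500   0.453125   0.180625]
  [ 0.202625   0.175750   0.082125   0.547500]
det(I−A) = Σ_j (I−A)_1j·C_1j = (0.55)(0.821625) + (-0.05)(0.112000) + (0.00)(0.275000) + (-0.10)(0.202625) = 0.42603125
(I − A)⁻¹ = adj(I−A) / det(I−A) ≈
  [   1.92856     0.17986     0.04137     0.27580]
  [   0.26289     1.15338     0.06954     0.46358]
  [   0.64549     0.51053     1.06360     0.42397]
  [   0.47561     0.41253     0.19277     1.28512]
The output multiplier for sector j is the column-j sum of the Leontief inverse (I − A)⁻¹ = adj(I−A) / det(I−A).
Column 1 of adj(I−A): (0.821625, 0.112000, 0.275000, 0.202625); det(I−A) = 0.42603125.
m_1 = (0.821625 + 0.112000 + 0.275000 + 0.202625) / 0.42603125 = 1.41125 / 0.42603125 ≈ 3.3126.

m_1 = 3.3126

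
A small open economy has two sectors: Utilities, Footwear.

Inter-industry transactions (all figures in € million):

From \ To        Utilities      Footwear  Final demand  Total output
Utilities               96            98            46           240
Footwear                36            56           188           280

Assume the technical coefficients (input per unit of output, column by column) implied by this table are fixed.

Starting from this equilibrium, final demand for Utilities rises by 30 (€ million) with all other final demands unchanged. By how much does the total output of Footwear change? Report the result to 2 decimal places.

Technical coefficients a_ij = z_ij / X_j:
  a_UU = 96/240 = 0.40, a_FU = 36/240 = 0.15
  a_UF = 98/280 = 0.35, a_FF = 56/280 = 0.20
I − A =
  [   0.60    -0.35]
  [  -0.15     0.80]
det(I−A) = (0.60)(0.80) − (-0.35)(-0.15) = 0.4275
adj(I−A) = [[0.80, 0.35], [0.15, 0.60]]
(I − A)⁻¹ = adj(I−A) / det(I−A) ≈
  [   1.8713     0.8187]
  [   0.3509     1.4035]
Δx = (I − A)⁻¹ Δd with Δd having +30 in the Utilities component and 0 elsewhere.
So Δx_F = L_FU · (+30), where L_FU = adj(I−A)_FU / det(I−A) = 0.15 / 0.4275.
Δx_F = 0.15 × (+30) / 0.4275 = 4.50 / 0.4275 ≈ 10.53.

Δx_F = 10.53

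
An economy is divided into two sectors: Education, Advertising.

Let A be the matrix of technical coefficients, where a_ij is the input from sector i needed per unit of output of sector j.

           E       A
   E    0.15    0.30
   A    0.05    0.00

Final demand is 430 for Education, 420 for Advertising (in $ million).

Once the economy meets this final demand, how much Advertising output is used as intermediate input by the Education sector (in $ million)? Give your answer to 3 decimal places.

z_AE = 33.293

I − A =
  [   0.85    -0.30]
  [  -0.05     1.00]
det(I−A) = (0.85)(1.00) − (-0.30)(-0.05) = 0.8350
adj(I−A) = [[1.00, 0.30], [0.05, 0.85]]
(I − A)⁻¹ = adj(I−A) / det(I−A) ≈
  [   1.1976     0.3593]
  [   0.0599     1.0180]
First solve x = (I − A)⁻¹ d = adj(I−A)·d / det(I−A); in particular x_E = (1.00·430 + 0.30·420) / 0.8350 = 556.00 / 0.8350 ≈ 665.86826.
Intermediate flow from A to E: z_AE = a_AE · x_E = 0.05 × 556.00 / 0.8350 = 27.80 / 0.8350 ≈ 33.293.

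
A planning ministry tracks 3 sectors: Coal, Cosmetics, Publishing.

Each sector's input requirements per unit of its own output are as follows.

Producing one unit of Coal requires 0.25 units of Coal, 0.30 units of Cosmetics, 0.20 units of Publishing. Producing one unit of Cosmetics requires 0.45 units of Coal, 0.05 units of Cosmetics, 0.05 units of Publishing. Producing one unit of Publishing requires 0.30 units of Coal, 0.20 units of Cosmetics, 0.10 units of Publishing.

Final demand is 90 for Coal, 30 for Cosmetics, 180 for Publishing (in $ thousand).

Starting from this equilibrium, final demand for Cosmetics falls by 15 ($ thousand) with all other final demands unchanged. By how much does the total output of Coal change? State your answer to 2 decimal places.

I − A =
  [   0.75    -0.45    -0.30]
  [  -0.30     0.95    -0.20]
  [  -0.20    -0.05     0.90]
Cofactors of I−A, C_ij = (−1)^(i+j)·(minor ij) (rows/columns in the sector order above):
  C_11 = (0.95)(0.90) − (-0.20)(-0.05) = 0.8450
  C_12 = −[(-0.30)(0.90) − (-0.20)(-0.20)] = 0.3100
  C_13 = (-0.30)(-0.05) − (0.95)(-0.20) = 0.2050
  C_21 = −[(-0.45)(0.90) − (-0.30)(-0.05)] = 0.4200
  C_22 = (0.75)(0.90) − (-0.30)(-0.20) = 0.6150
  C_23 = −[(0.75)(-0.05) − (-0.45)(-0.20)] = 0.1275
  C_31 = (-0.45)(-0.20) − (-0.30)(0.95) = 0.3750
  C_32 = −[(0.75)(-0.20) − (-0.30)(-0.30)] = 0.2400
  C_33 = (0.75)(0.95) − (-0.45)(-0.30) = 0.5775
det(I−A) = Σ_j (I−A)_1j·C_1j = (0.75)(0.8450) + (-0.45)(0.3100) + (-0.30)(0.2050) = 0.43275
adj(I−A) = Cᵀ =
  [ 0.8450   0.4200   0.3750]
  [ 0.3100   0.6150   0.2400]
  [ 0.2050   0.1275   0.5775]
(I − A)⁻¹ = adj(I−A) / det(I−A) ≈
  [   1.9526     0.9705     0.8666]
  [   0.7163     1.4211     0.5546]
  [   0.4737     0.2946     1.3345]
Δx = (I − A)⁻¹ Δd with Δd having -15 in the Cosmetics component and 0 elsewhere.
So Δx_1 = L_12 · (-15), where L_12 = adj(I−A)_12 / det(I−A) = 0.4200 / 0.43275.
Δx_1 = 0.4200 × (-15) / 0.43275 = -6.30 / 0.43275 ≈ -14.56.

Δx_1 = -14.56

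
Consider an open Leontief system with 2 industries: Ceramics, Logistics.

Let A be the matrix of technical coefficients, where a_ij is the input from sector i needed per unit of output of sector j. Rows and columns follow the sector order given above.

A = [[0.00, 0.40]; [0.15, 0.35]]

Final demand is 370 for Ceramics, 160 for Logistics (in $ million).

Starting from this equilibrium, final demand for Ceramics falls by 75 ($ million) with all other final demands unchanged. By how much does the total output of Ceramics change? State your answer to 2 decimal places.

I − A =
  [   1.00    -0.40]
  [  -0.15     0.65]
det(I−A) = (1.00)(0.65) − (-0.40)(-0.15) = 0.5900
adj(I−A) = [[0.65, 0.40], [0.15, 1.00]]
(I − A)⁻¹ = adj(I−A) / det(I−A) ≈
  [   1.1017     0.6780]
  [   0.2542     1.6949]
Δx = (I − A)⁻¹ Δd with Δd having -75 in the Ceramics component and 0 elsewhere.
So Δx_C = L_CC · (-75), where L_CC = adj(I−A)_CC / det(I−A) = 0.65 / 0.5900.
Δx_C = 0.65 × (-75) / 0.5900 = -48.75 / 0.5900 ≈ -82.63.

Δx_C = -82.63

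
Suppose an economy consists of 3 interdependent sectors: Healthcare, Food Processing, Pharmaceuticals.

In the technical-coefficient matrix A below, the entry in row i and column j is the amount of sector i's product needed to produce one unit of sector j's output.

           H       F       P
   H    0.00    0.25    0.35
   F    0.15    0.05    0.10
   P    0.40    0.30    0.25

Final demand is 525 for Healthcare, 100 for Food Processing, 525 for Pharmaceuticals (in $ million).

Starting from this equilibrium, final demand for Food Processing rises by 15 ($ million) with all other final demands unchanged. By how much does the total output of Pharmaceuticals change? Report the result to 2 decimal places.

Δx_P = 12.11

I − A =
  [   1.00    -0.25    -0.35]
  [  -0.15     0.95    -0.10]
  [  -0.40    -0.30     0.75]
Cofactors of I−A, C_ij = (−1)^(i+j)·(minor ij) (rows/columns in the sector order above):
  C_11 = (0.95)(0.75) − (-0.10)(-0.30) = 0.6825
  C_12 = −[(-0.15)(0.75) − (-0.10)(-0.40)] = 0.1525
  C_13 = (-0.15)(-0.30) − (0.95)(-0.40) = 0.4250
  C_21 = −[(-0.25)(0.75) − (-0.35)(-0.30)] = 0.2925
  C_22 = (1.00)(0.75) − (-0.35)(-0.40) = 0.6100
  C_23 = −[(1.00)(-0.30) − (-0.25)(-0.40)] = 0.4000
  C_31 = (-0.25)(-0.10) − (-0.35)(0.95) = 0.3575
  C_32 = −[(1.00)(-0.10) − (-0.35)(-0.15)] = 0.1525
  C_33 = (1.00)(0.95) − (-0.25)(-0.15) = 0.9125
det(I−A) = Σ_j (I−A)_1j·C_1j = (1.00)(0.6825) + (-0.25)(0.1525) + (-0.35)(0.4250) = 0.495625
adj(I−A) = Cᵀ =
  [ 0.6825   0.2925   0.3575]
  [ 0.1525   0.6100   0.1525]
  [ 0.4250   0.4000   0.9125]
(I − A)⁻¹ = adj(I−A) / det(I−A) ≈
  [   1.3770     0.5902     0.7213]
  [   0.3077     1.2308     0.3077]
  [   0.8575     0.8071     1.8411]
Δx = (I − A)⁻¹ Δd with Δd having +15 in the Food Processing component and 0 elsewhere.
So Δx_P = L_PF · (+15), where L_PF = adj(I−A)_PF / det(I−A) = 0.4000 / 0.495625.
Δx_P = 0.4000 × (+15) / 0.495625 = 6.00 / 0.495625 ≈ 12.11.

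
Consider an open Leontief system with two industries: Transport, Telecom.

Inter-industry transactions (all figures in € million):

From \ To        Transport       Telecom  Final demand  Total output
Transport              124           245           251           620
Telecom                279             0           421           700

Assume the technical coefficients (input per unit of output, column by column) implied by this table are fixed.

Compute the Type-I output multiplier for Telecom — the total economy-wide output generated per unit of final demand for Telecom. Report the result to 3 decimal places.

m_2 = 1.790

Technical coefficients a_ij = z_ij / X_j:
  a_11 = 124/620 = 0.20, a_21 = 279/620 = 0.45
  a_12 = 245/700 = 0.35, a_22 = 0/700 = 0.00
I − A =
  [   0.80    -0.35]
  [  -0.45     1.00]
det(I−A) = (0.80)(1.00) − (-0.35)(-0.45) = 0.6425
adj(I−A) = [[1.00, 0.35], [0.45, 0.80]]
(I − A)⁻¹ = adj(I−A) / det(I−A) ≈
  [   1.5564     0.5447]
  [   0.7004     1.2451]
The output multiplier for sector j is the column-j sum of the Leontief inverse (I − A)⁻¹ = adj(I−A) / det(I−A).
Column 2 of adj(I−A): (0.35, 0.80); det(I−A) = 0.6425.
m_2 = (0.35 + 0.80) / 0.6425 = 1.15 / 0.6425 ≈ 1.790.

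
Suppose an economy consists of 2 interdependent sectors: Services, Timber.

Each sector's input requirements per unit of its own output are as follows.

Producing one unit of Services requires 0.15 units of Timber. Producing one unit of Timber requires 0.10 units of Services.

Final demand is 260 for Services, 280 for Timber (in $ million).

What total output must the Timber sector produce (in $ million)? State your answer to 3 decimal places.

x_2 = 323.858

I − A =
  [   1.00    -0.10]
  [  -0.15     1.00]
det(I−A) = (1.00)(1.00) − (-0.10)(-0.15) = 0.9850
adj(I−A) = [[1.00, 0.10], [0.15, 1.00]]
(I − A)⁻¹ = adj(I−A) / det(I−A) ≈
  [   1.0152     0.1015]
  [   0.1523     1.0152]
x = (I − A)⁻¹ d = adj(I−A)·d / det(I−A), with det(I−A) = 0.9850:
  x_1 = (1.00·260 + 0.10·280) / 0.9850 = 288.00 / 0.9850 ≈ 292.386
  x_2 = (0.15·260 + 1.00·280) / 0.9850 = 319.00 / 0.9850 ≈ 323.858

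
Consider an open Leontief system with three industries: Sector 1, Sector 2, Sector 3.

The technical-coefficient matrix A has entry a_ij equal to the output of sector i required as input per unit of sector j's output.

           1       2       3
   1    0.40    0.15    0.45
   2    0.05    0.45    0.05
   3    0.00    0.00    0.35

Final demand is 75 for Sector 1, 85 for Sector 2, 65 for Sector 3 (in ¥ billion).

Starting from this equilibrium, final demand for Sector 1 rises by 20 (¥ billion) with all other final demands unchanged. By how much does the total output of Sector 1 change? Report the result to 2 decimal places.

I − A =
  [   0.60    -0.15    -0.45]
  [  -0.05     0.55    -0.05]
  [   0.00     0.00     0.65]
Cofactors of I−A, C_ij = (−1)^(i+j)·(minor ij) (rows/columns in the sector order above):
  C_11 = (0.55)(0.65) − (-0.05)(0.00) = 0.3575
  C_12 = −[(-0.05)(0.65) − (-0.05)(0.00)] = 0.0325
  C_13 = (-0.05)(0.00) − (0.55)(0.00) = 0.0000
  C_21 = −[(-0.15)(0.65) − (-0.45)(0.00)] = 0.0975
  C_22 = (0.60)(0.65) − (-0.45)(0.00) = 0.3900
  C_23 = −[(0.60)(0.00) − (-0.15)(0.00)] = 0.0000
  C_31 = (-0.15)(-0.05) − (-0.45)(0.55) = 0.2550
  C_32 = −[(0.60)(-0.05) − (-0.45)(-0.05)] = 0.0525
  C_33 = (0.60)(0.55) − (-0.15)(-0.05) = 0.3225
det(I−A) = Σ_j (I−A)_1j·C_1j = (0.60)(0.3575) + (-0.15)(0.0325) + (-0.45)(0.0000) = 0.209625
adj(I−A) = Cᵀ =
  [ 0.3575   0.0975   0.2550]
  [ 0.0325   0.3900   0.0525]
  [ 0.0000   0.0000   0.3225]
(I − A)⁻¹ = adj(I−A) / det(I−A) ≈
  [   1.7054     0.4651     1.2165]
  [   0.1550     1.8605     0.2504]
  [   0.0000     0.0000     1.5385]
Δx = (I − A)⁻¹ Δd with Δd having +20 in the Sector 1 component and 0 elsewhere.
So Δx_1 = L_11 · (+20), where L_11 = adj(I−A)_11 / det(I−A) = 0.3575 / 0.209625.
Δx_1 = 0.3575 × (+20) / 0.209625 = 7.15 / 0.209625 ≈ 34.11.

Δx_1 = 34.11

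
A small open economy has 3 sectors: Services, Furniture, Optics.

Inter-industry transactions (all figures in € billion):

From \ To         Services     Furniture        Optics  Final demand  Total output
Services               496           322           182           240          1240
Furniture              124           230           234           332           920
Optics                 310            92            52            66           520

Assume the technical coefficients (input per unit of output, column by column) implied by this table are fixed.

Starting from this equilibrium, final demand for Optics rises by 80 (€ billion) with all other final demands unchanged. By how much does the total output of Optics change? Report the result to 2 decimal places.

Δx_O = 139.50

Technical coefficients a_ij = z_ij / X_j:
  a_SS = 496/1240 = 0.40, a_FS = 124/1240 = 0.10, a_OS = 310/1240 = 0.25
  a_SF = 322/920 = 0.35, a_FF = 230/920 = 0.25, a_OF = 92/920 = 0.10
  a_SO = 182/520 = 0.35, a_FO = 234/520 = 0.45, a_OO = 52/520 = 0.10
I − A =
  [   0.60    -0.35    -0.35]
  [  -0.10     0.75    -0.45]
  [  -0.25    -0.10     0.90]
Cofactors of I−A, C_ij = (−1)^(i+j)·(minor ij) (rows/columns in the sector order above):
  C_11 = (0.75)(0.90) − (-0.45)(-0.10) = 0.6300
  C_12 = −[(-0.10)(0.90) − (-0.45)(-0.25)] = 0.2025
  C_13 = (-0.10)(-0.10) − (0.75)(-0.25) = 0.1975
  C_21 = −[(-0.35)(0.90) − (-0.35)(-0.10)] = 0.3500
  C_22 = (0.60)(0.90) − (-0.35)(-0.25) = 0.4525
  C_23 = −[(0.60)(-0.10) − (-0.35)(-0.25)] = 0.1475
  C_31 = (-0.35)(-0.45) − (-0.35)(0.75) = 0.4200
  C_32 = −[(0.60)(-0.45) − (-0.35)(-0.10)] = 0.3050
  C_33 = (0.60)(0.75) − (-0.35)(-0.10) = 0.4150
det(I−A) = Σ_j (I−A)_1j·C_1j = (0.60)(0.6300) + (-0.35)(0.2025) + (-0.35)(0.1975) = 0.2380
adj(I−A) = Cᵀ =
  [ 0.6300   0.3500   0.4200]
  [ 0.2025   0.4525   0.3050]
  [ 0.1975   0.1475   0.4150]
(I − A)⁻¹ = adj(I−A) / det(I−A) ≈
  [   2.6471     1.4706     1.7647]
  [   0.8508     1.9013     1.2815]
  [   0.8298     0.6197     1.7437]
Δx = (I − A)⁻¹ Δd with Δd having +80 in the Optics component and 0 elsewhere.
So Δx_O = L_OO · (+80), where L_OO = adj(I−A)_OO / det(I−A) = 0.4150 / 0.2380.
Δx_O = 0.4150 × (+80) / 0.2380 = 33.20 / 0.2380 ≈ 139.50.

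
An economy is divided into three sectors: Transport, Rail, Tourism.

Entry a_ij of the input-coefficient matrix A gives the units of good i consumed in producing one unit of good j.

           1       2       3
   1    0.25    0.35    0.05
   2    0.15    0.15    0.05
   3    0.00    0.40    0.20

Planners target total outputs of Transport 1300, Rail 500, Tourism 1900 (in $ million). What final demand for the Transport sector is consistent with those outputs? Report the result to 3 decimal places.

I − A =
  [   0.75    -0.35    -0.05]
  [  -0.15     0.85    -0.05]
  [   0.00    -0.40     0.80]
d = (I − A) x:
  d_1 = (+0.75)·1300 + (-0.35)·500 + (-0.05)·1900 = 705.000
  d_2 = (-0.15)·1300 + (+0.85)·500 + (-0.05)·1900 = 135.000
  d_3 = (+0.00)·1300 + (-0.40)·500 + (+0.80)·1900 = 1320.000

d_1 = 705.000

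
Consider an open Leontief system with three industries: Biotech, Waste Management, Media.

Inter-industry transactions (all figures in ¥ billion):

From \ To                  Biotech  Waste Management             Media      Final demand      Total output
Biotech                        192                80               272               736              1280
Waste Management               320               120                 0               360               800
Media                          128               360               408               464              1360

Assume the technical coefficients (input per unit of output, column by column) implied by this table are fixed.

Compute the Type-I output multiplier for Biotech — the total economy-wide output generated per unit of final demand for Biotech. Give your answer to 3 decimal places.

Technical coefficients a_ij = z_ij / X_j:
  a_11 = 192/1280 = 0.15, a_21 = 320/1280 = 0.25, a_31 = 128/1280 = 0.10
  a_12 = 80/800 = 0.10, a_22 = 120/800 = 0.15, a_32 = 360/800 = 0.45
  a_13 = 272/1360 = 0.20, a_23 = 0/1360 = 0.00, a_33 = 408/1360 = 0.30
I − A =
  [   0.85    -0.10    -0.20]
  [  -0.25     0.85     0.00]
  [  -0.10    -0.45     0.70]
Cofactors of I−A, C_ij = (−1)^(i+j)·(minor ij) (rows/columns in the sector order above):
  C_11 = (0.85)(0.70) − (0.00)(-0.45) = 0.5950
  C_12 = −[(-0.25)(0.70) − (0.00)(-0.10)] = 0.1750
  C_13 = (-0.25)(-0.45) − (0.85)(-0.10) = 0.1975
  C_21 = −[(-0.10)(0.70) − (-0.20)(-0.45)] = 0.1600
  C_22 = (0.85)(0.70) − (-0.20)(-0.10) = 0.5750
  C_23 = −[(0.85)(-0.45) − (-0.10)(-0.10)] = 0.3925
  C_31 = (-0.10)(0.00) − (-0.20)(0.85) = 0.1700
  C_32 = −[(0.85)(0.00) − (-0.20)(-0.25)] = 0.0500
  C_33 = (0.85)(0.85) − (-0.10)(-0.25) = 0.6975
det(I−A) = Σ_j (I−A)_1j·C_1j = (0.85)(0.5950) + (-0.10)(0.1750) + (-0.20)(0.1975) = 0.44875
adj(I−A) = Cᵀ =
  [ 0.5950   0.1600   0.1700]
  [ 0.1750   0.5750   0.0500]
  [ 0.1975   0.3925   0.6975]
(I − A)⁻¹ = adj(I−A) / det(I−A) ≈
  [   1.3259     0.3565     0.3788]
  [   0.3900     1.2813     0.1114]
  [   0.4401     0.8747     1.5543]
The output multiplier for sector j is the column-j sum of the Leontief inverse (I − A)⁻¹ = adj(I−A) / det(I−A).
Column 1 of adj(I−A): (0.5950, 0.1750, 0.1975); det(I−A) = 0.44875.
m_1 = (0.5950 + 0.1750 + 0.1975) / 0.44875 = 0.9675 / 0.44875 ≈ 2.156.

m_1 = 2.156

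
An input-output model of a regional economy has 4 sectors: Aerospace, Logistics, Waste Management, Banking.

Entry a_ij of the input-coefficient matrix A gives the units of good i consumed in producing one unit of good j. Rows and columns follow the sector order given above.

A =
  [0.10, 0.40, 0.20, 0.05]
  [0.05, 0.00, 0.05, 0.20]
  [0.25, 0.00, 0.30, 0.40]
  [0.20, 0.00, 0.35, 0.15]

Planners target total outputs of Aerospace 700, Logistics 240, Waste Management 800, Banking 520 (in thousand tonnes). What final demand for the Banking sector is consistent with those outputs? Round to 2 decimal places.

d_B = 22.00

I − A =
  [   0.90    -0.40    -0.20    -0.05]
  [  -0.05     1.00    -0.05    -0.20]
  [  -0.25     0.00     0.70    -0.40]
  [  -0.20     0.00    -0.35     0.85]
d = (I − A) x:
  d_A = (+0.90)·700 + (-0.40)·240 + (-0.20)·800 + (-0.05)·520 = 348.00
  d_L = (-0.05)·700 + (+1.00)·240 + (-0.05)·800 + (-0.20)·520 = 61.00
  d_W = (-0.25)·700 + (+0.00)·240 + (+0.70)·800 + (-0.40)·520 = 177.00
  d_B = (-0.20)·700 + (+0.00)·240 + (-0.35)·800 + (+0.85)·520 = 22.00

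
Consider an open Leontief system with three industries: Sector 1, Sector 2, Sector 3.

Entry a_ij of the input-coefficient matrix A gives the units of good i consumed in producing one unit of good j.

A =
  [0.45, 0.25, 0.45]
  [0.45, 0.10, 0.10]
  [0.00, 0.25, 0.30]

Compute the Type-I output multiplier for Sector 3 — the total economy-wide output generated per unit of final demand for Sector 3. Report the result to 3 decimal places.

I − A =
  [   0.55    -0.25    -0.45]
  [  -0.45     0.90    -0.10]
  [   0.00    -0.25     0.70]
Cofactors of I−A, C_ij = (−1)^(i+j)·(minor ij) (rows/columns in the sector order above):
  C_11 = (0.90)(0.70) − (-0.10)(-0.25) = 0.6050
  C_12 = −[(-0.45)(0.70) − (-0.10)(0.00)] = 0.3150
  C_13 = (-0.45)(-0.25) − (0.90)(0.00) = 0.1125
  C_21 = −[(-0.25)(0.70) − (-0.45)(-0.25)] = 0.2875
  C_22 = (0.55)(0.70) − (-0.45)(0.00) = 0.3850
  C_23 = −[(0.55)(-0.25) − (-0.25)(0.00)] = 0.1375
  C_31 = (-0.25)(-0.10) − (-0.45)(0.90) = 0.4300
  C_32 = −[(0.55)(-0.10) − (-0.45)(-0.45)] = 0.2575
  C_33 = (0.55)(0.90) − (-0.25)(-0.45) = 0.3825
det(I−A) = Σ_j (I−A)_1j·C_1j = (0.55)(0.6050) + (-0.25)(0.3150) + (-0.45)(0.1125) = 0.203375
adj(I−A) = Cᵀ =
  [ 0.6050   0.2875   0.4300]
  [ 0.3150   0.3850   0.2575]
  [ 0.1125   0.1375   0.3825]
(I − A)⁻¹ = adj(I−A) / det(I−A) ≈
  [   2.9748     1.4136     2.1143]
  [   1.5489     1.8931     1.2661]
  [   0.5532     0.6761     1.8808]
The output multiplier for sector j is the column-j sum of the Leontief inverse (I − A)⁻¹ = adj(I−A) / det(I−A).
Column 3 of adj(I−A): (0.4300, 0.2575, 0.3825); det(I−A) = 0.203375.
m_3 = (0.4300 + 0.2575 + 0.3825) / 0.203375 = 1.07 / 0.203375 ≈ 5.261.

m_3 = 5.261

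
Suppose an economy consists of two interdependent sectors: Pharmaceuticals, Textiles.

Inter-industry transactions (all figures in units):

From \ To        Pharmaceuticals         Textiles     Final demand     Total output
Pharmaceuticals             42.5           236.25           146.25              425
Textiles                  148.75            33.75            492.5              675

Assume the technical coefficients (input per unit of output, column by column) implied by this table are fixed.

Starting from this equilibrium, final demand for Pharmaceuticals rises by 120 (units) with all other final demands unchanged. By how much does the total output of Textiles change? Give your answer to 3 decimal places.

Δx_T = 57.338

Technical coefficients a_ij = z_ij / X_j:
  a_PP = 42.5/425 = 0.10, a_TP = 148.75/425 = 0.35
  a_PT = 236.25/675 = 0.35, a_TT = 33.75/675 = 0.05
I − A =
  [   0.90    -0.35]
  [  -0.35     0.95]
det(I−A) = (0.90)(0.95) − (-0.35)(-0.35) = 0.7325
adj(I−A) = [[0.95, 0.35], [0.35, 0.90]]
(I − A)⁻¹ = adj(I−A) / det(I−A) ≈
  [   1.2969     0.4778]
  [   0.4778     1.2287]
Δx = (I − A)⁻¹ Δd with Δd having +120 in the Pharmaceuticals component and 0 elsewhere.
So Δx_T = L_TP · (+120), where L_TP = adj(I−A)_TP / det(I−A) = 0.35 / 0.7325.
Δx_T = 0.35 × (+120) / 0.7325 = 42.00 / 0.7325 ≈ 57.338.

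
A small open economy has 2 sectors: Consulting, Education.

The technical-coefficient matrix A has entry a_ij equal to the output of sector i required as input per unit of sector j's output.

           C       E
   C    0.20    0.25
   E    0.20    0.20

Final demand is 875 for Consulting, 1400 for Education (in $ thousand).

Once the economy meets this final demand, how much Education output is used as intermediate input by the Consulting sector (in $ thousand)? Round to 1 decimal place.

z_EC = 355.9

I − A =
  [   0.80    -0.25]
  [  -0.20     0.80]
det(I−A) = (0.80)(0.80) − (-0.25)(-0.20) = 0.5900
adj(I−A) = [[0.80, 0.25], [0.20, 0.80]]
(I − A)⁻¹ = adj(I−A) / det(I−A) ≈
  [   1.3559     0.4237]
  [   0.3390     1.3559]
First solve x = (I − A)⁻¹ d = adj(I−A)·d / det(I−A); in particular x_C = (0.80·875 + 0.25·1400) / 0.5900 = 1050.00 / 0.5900 ≈ 1779.661.
Intermediate flow from E to C: z_EC = a_EC · x_C = 0.20 × 1050.00 / 0.5900 = 210.00 / 0.5900 ≈ 355.9.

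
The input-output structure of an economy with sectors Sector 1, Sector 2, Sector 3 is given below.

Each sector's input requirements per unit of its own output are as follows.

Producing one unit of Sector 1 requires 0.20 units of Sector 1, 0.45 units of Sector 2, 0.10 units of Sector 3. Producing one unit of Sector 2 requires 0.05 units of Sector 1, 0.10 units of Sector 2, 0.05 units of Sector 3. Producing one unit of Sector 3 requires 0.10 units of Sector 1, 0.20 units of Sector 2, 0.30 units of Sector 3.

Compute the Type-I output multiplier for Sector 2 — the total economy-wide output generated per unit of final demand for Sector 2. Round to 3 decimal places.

m_2 = 1.357

I − A =
  [   0.80    -0.05    -0.10]
  [  -0.45     0.90    -0.20]
  [  -0.10    -0.05     0.70]
Cofactors of I−A, C_ij = (−1)^(i+j)·(minor ij) (rows/columns in the sector order above):
  C_11 = (0.90)(0.70) − (-0.20)(-0.05) = 0.6200
  C_12 = −[(-0.45)(0.70) − (-0.20)(-0.10)] = 0.3350
  C_13 = (-0.45)(-0.05) − (0.90)(-0.10) = 0.1125
  C_21 = −[(-0.05)(0.70) − (-0.10)(-0.05)] = 0.0400
  C_22 = (0.80)(0.70) − (-0.10)(-0.10) = 0.5500
  C_23 = −[(0.80)(-0.05) − (-0.05)(-0.10)] = 0.0450
  C_31 = (-0.05)(-0.20) − (-0.10)(0.90) = 0.1000
  C_32 = −[(0.80)(-0.20) − (-0.10)(-0.45)] = 0.2050
  C_33 = (0.80)(0.90) − (-0.05)(-0.45) = 0.6975
det(I−A) = Σ_j (I−A)_1j·C_1j = (0.80)(0.6200) + (-0.05)(0.3350) + (-0.10)(0.1125) = 0.4680
adj(I−A) = Cᵀ =
  [ 0.6200   0.0400   0.1000]
  [ 0.3350   0.5500   0.2050]
  [ 0.1125   0.0450   0.6975]
(I − A)⁻¹ = adj(I−A) / det(I−A) ≈
  [   1.3248     0.0855     0.2137]
  [   0.7158     1.1752     0.4380]
  [   0.2404     0.0962     1.4904]
The output multiplier for sector j is the column-j sum of the Leontief inverse (I − A)⁻¹ = adj(I−A) / det(I−A).
Column 2 of adj(I−A): (0.0400, 0.5500, 0.0450); det(I−A) = 0.4680.
m_2 = (0.0400 + 0.5500 + 0.0450) / 0.4680 = 0.635 / 0.4680 ≈ 1.357.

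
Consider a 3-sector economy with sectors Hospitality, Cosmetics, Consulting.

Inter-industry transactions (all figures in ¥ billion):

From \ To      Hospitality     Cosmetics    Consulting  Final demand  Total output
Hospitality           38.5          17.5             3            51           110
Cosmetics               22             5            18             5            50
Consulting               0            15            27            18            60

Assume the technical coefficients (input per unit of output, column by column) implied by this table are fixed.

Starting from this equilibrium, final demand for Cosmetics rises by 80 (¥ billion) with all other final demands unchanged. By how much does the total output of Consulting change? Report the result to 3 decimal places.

Technical coefficients a_ij = z_ij / X_j:
  a_11 = 38.5/110 = 0.35, a_21 = 22/110 = 0.20, a_31 = 0/110 = 0.00
  a_12 = 17.5/50 = 0.35, a_22 = 5/50 = 0.10, a_32 = 15/50 = 0.30
  a_13 = 3/60 = 0.05, a_23 = 18/60 = 0.30, a_33 = 27/60 = 0.45
I − A =
  [   0.65    -0.35    -0.05]
  [  -0.20     0.90    -0.30]
  [   0.00    -0.30     0.55]
Cofactors of I−A, C_ij = (−1)^(i+j)·(minor ij) (rows/columns in the sector order above):
  C_11 = (0.90)(0.55) − (-0.30)(-0.30) = 0.4050
  C_12 = −[(-0.20)(0.55) − (-0.30)(0.00)] = 0.1100
  C_13 = (-0.20)(-0.30) − (0.90)(0.00) = 0.0600
  C_21 = −[(-0.35)(0.55) − (-0.05)(-0.30)] = 0.2075
  C_22 = (0.65)(0.55) − (-0.05)(0.00) = 0.3575
  C_23 = −[(0.65)(-0.30) − (-0.35)(0.00)] = 0.1950
  C_31 = (-0.35)(-0.30) − (-0.05)(0.90) = 0.1500
  C_32 = −[(0.65)(-0.30) − (-0.05)(-0.20)] = 0.2050
  C_33 = (0.65)(0.90) − (-0.35)(-0.20) = 0.5150
det(I−A) = Σ_j (I−A)_1j·C_1j = (0.65)(0.4050) + (-0.35)(0.1100) + (-0.05)(0.0600) = 0.22175
adj(I−A) = Cᵀ =
  [ 0.4050   0.2075   0.1500]
  [ 0.1100   0.3575   0.2050]
  [ 0.0600   0.1950   0.5150]
(I − A)⁻¹ = adj(I−A) / det(I−A) ≈
  [   1.8264     0.9357     0.6764]
  [   0.4961     1.6122     0.9245]
  [   0.2706     0.8794     2.3224]
Δx = (I − A)⁻¹ Δd with Δd having +80 in the Cosmetics component and 0 elsewhere.
So Δx_3 = L_32 · (+80), where L_32 = adj(I−A)_32 / det(I−A) = 0.1950 / 0.22175.
Δx_3 = 0.1950 × (+80) / 0.22175 = 15.60 / 0.22175 ≈ 70.349.

Δx_3 = 70.349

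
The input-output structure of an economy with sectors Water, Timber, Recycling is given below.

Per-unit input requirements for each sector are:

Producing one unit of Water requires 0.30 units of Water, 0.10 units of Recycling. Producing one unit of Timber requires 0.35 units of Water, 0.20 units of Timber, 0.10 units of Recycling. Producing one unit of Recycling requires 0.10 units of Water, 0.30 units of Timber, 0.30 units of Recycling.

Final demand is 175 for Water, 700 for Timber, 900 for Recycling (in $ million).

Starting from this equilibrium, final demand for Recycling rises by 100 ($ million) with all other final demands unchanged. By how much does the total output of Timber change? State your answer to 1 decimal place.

I − A =
  [   0.70    -0.35    -0.10]
  [   0.00     0.80    -0.30]
  [  -0.10    -0.10     0.70]
Cofactors of I−A, C_ij = (−1)^(i+j)·(minor ij) (rows/columns in the sector order above):
  C_11 = (0.80)(0.70) − (-0.30)(-0.10) = 0.5300
  C_12 = −[(0.00)(0.70) − (-0.30)(-0.10)] = 0.0300
  C_13 = (0.00)(-0.10) − (0.80)(-0.10) = 0.0800
  C_21 = −[(-0.35)(0.70) − (-0.10)(-0.10)] = 0.2550
  C_22 = (0.70)(0.70) − (-0.10)(-0.10) = 0.4800
  C_23 = −[(0.70)(-0.10) − (-0.35)(-0.10)] = 0.1050
  C_31 = (-0.35)(-0.30) − (-0.10)(0.80) = 0.1850
  C_32 = −[(0.70)(-0.30) − (-0.10)(0.00)] = 0.2100
  C_33 = (0.70)(0.80) − (-0.35)(0.00) = 0.5600
det(I−A) = Σ_j (I−A)_1j·C_1j = (0.70)(0.5300) + (-0.35)(0.0300) + (-0.10)(0.0800) = 0.3525
adj(I−A) = Cᵀ =
  [ 0.5300   0.2550   0.1850]
  [ 0.0300   0.4800   0.2100]
  [ 0.0800   0.1050   0.5600]
(I − A)⁻¹ = adj(I−A) / det(I−A) ≈
  [   1.5035     0.7234     0.5248]
  [   0.0851     1.3617     0.5957]
  [   0.2270     0.2979     1.5887]
Δx = (I − A)⁻¹ Δd with Δd having +100 in the Recycling component and 0 elsewhere.
So Δx_T = L_TR · (+100), where L_TR = adj(I−A)_TR / det(I−A) = 0.2100 / 0.3525.
Δx_T = 0.2100 × (+100) / 0.3525 = 21.00 / 0.3525 ≈ 59.6.

Δx_T = 59.6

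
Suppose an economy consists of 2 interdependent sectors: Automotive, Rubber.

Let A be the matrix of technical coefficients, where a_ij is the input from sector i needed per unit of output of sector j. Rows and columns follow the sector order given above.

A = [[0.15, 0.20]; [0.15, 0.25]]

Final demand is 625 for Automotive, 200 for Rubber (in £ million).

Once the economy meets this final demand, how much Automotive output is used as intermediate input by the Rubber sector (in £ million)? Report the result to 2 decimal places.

I − A =
  [   0.85    -0.20]
  [  -0.15     0.75]
det(I−A) = (0.85)(0.75) − (-0.20)(-0.15) = 0.6075
adj(I−A) = [[0.75, 0.20], [0.15, 0.85]]
(I − A)⁻¹ = adj(I−A) / det(I−A) ≈
  [   1.2346     0.3292]
  [   0.2469     1.3992]
First solve x = (I − A)⁻¹ d = adj(I−A)·d / det(I−A); in particular x_2 = (0.15·625 + 0.85·200) / 0.6075 = 263.75 / 0.6075 ≈ 434.1564.
Intermediate flow from 1 to 2: z_12 = a_12 · x_2 = 0.20 × 263.75 / 0.6075 = 52.75 / 0.6075 ≈ 86.83.

z_12 = 86.83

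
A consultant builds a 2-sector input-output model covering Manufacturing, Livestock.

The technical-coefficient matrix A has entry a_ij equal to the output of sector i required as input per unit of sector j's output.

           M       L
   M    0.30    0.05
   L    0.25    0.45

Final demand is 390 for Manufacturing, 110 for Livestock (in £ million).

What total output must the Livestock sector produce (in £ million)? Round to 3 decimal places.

I − A =
  [   0.70    -0.05]
  [  -0.25     0.55]
det(I−A) = (0.70)(0.55) − (-0.05)(-0.25) = 0.3725
adj(I−A) = [[0.55, 0.05], [0.25, 0.70]]
(I − A)⁻¹ = adj(I−A) / det(I−A) ≈
  [   1.4765     0.1342]
  [   0.6711     1.8792]
x = (I − A)⁻¹ d = adj(I−A)·d / det(I−A), with det(I−A) = 0.3725:
  x_M = (0.55·390 + 0.05·110) / 0.3725 = 220.00 / 0.3725 ≈ 590.604
  x_L = (0.25·390 + 0.70·110) / 0.3725 = 174.50 / 0.3725 ≈ 468.456

x_L = 468.456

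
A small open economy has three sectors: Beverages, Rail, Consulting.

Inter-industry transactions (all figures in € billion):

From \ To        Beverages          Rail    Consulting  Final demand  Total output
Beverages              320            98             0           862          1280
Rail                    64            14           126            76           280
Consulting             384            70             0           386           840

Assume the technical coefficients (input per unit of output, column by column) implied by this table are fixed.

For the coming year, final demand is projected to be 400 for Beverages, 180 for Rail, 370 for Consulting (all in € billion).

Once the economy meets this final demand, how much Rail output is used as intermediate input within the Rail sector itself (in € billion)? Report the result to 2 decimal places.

z_22 = 16.48

Technical coefficients a_ij = z_ij / X_j:
  a_11 = 320/1280 = 0.25, a_21 = 64/1280 = 0.05, a_31 = 384/1280 = 0.30
  a_12 = 98/280 = 0.35, a_22 = 14/280 = 0.05, a_32 = 70/280 = 0.25
  a_13 = 0/840 = 0.00, a_23 = 126/840 = 0.15, a_33 = 0/840 = 0.00
I − A =
  [   0.75    -0.35     0.00]
  [  -0.05     0.95    -0.15]
  [  -0.30    -0.25     1.00]
Cofactors of I−A, C_ij = (−1)^(i+j)·(minor ij) (rows/columns in the sector order above):
  C_11 = (0.95)(1.00) − (-0.15)(-0.25) = 0.9125
  C_12 = −[(-0.05)(1.00) − (-0.15)(-0.30)] = 0.0950
  C_13 = (-0.05)(-0.25) − (0.95)(-0.30) = 0.2975
  C_21 = −[(-0.35)(1.00) − (0.00)(-0.25)] = 0.3500
  C_22 = (0.75)(1.00) − (0.00)(-0.30) = 0.7500
  C_23 = −[(0.75)(-0.25) − (-0.35)(-0.30)] = 0.2925
  C_31 = (-0.35)(-0.15) − (0.00)(0.95) = 0.0525
  C_32 = −[(0.75)(-0.15) − (0.00)(-0.05)] = 0.1125
  C_33 = (0.75)(0.95) − (-0.35)(-0.05) = 0.6950
det(I−A) = Σ_j (I−A)_1j·C_1j = (0.75)(0.9125) + (-0.35)(0.0950) + (0.00)(0.2975) = 0.651125
adj(I−A) = Cᵀ =
  [ 0.9125   0.3500   0.0525]
  [ 0.0950   0.7500   0.1125]
  [ 0.2975   0.2925   0.6950]
(I − A)⁻¹ = adj(I−A) / det(I−A) ≈
  [   1.4014     0.5375     0.0806]
  [   0.1459     1.1519     0.1728]
  [   0.4569     0.4492     1.0674]
First solve x = (I − A)⁻¹ d = adj(I−A)·d / det(I−A); in particular x_2 = (0.0950·400 + 0.7500·180 + 0.1125·370) / 0.651125 = 214.625 / 0.651125 ≈ 329.6218.
Intermediate flow from 2 to 2: z_22 = a_22 · x_2 = 0.05 × 214.625 / 0.651125 = 10.73125 / 0.651125 ≈ 16.48.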